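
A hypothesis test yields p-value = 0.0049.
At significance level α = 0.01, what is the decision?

Answer: reject H₀

Derivation:
Compare p-value to α:
0.0049 < 0.01
Decision: reject H₀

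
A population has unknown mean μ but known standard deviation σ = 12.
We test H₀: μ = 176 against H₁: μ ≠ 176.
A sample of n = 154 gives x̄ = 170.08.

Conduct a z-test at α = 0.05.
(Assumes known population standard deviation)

Standard error: SE = σ/√n = 12/√154 = 0.9670
z-statistic: z = (x̄ - μ₀)/SE = (170.08 - 176)/0.9670 = -6.1220
Critical value: ±1.960
p-value < 0.0001
Decision: reject H₀

Answer: z = -6.1220, reject H₀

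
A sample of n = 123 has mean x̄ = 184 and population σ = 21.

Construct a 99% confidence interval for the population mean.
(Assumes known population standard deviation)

Answer: (179.1223, 188.8777)

Derivation:
Confidence level: 99%, α = 0.01
z_0.005 = 2.576
SE = σ/√n = 21/√123 = 1.8935
Margin of error = 2.576 × 1.8935 = 4.8777
CI: x̄ ± margin = 184 ± 4.8777
CI: (179.1223, 188.8777)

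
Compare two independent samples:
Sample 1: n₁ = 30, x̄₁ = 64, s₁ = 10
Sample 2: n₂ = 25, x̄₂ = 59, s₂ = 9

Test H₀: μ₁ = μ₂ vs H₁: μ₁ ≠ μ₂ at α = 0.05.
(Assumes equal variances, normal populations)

Answer: t = 1.9313, fail to reject H₀

Derivation:
Pooled variance: s²_p = [29×10² + 24×9²]/(53) = 91.3962
s_p = 9.5601
SE = s_p×√(1/n₁ + 1/n₂) = 9.5601×√(1/30 + 1/25) = 2.5889
t = (x̄₁ - x̄₂)/SE = (64 - 59)/2.5889 = 1.9313
df = 53, t-critical = ±2.006
Decision: fail to reject H₀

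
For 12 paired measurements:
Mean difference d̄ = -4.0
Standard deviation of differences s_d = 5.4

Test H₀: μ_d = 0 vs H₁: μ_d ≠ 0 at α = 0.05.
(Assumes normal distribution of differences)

df = n - 1 = 11
SE = s_d/√n = 5.4/√12 = 1.5588
t = d̄/SE = -4.0/1.5588 = -2.5661
Critical value: t_{0.025,11} = ±2.201
p-value ≈ 0.0262
Decision: reject H₀

Answer: t = -2.5661, reject H₀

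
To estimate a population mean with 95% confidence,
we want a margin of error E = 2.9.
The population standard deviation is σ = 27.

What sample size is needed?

z_0.025 = 1.960
n = (z×σ/E)² = (1.960×27/2.9)²
n = 332.9996
Round up: n = 333

Answer: n = 333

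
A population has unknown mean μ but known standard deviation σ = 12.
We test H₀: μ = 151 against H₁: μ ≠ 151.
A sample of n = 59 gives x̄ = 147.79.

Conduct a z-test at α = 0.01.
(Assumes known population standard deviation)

Answer: z = -2.0547, fail to reject H₀

Derivation:
Standard error: SE = σ/√n = 12/√59 = 1.5623
z-statistic: z = (x̄ - μ₀)/SE = (147.79 - 151)/1.5623 = -2.0547
Critical value: ±2.576
p-value = 0.0399
Decision: fail to reject H₀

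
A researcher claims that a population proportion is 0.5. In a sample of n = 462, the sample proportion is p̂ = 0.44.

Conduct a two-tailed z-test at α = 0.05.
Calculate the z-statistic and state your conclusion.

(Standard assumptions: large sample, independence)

Answer: z = -2.5793, reject H₀

Derivation:
H₀: p = 0.5, H₁: p ≠ 0.5
Standard error: SE = √(p₀(1-p₀)/n) = √(0.5×0.5/462) = 0.023262
z-statistic: z = (p̂ - p₀)/SE = (0.44 - 0.5)/0.023262 = -2.5793
Critical value: z_0.025 = ±1.960
p-value = 0.0099
Decision: reject H₀ at α = 0.05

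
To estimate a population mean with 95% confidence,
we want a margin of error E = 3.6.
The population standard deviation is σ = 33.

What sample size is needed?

z_0.025 = 1.960
n = (z×σ/E)² = (1.960×33/3.6)²
n = 322.8011
Round up: n = 323

Answer: n = 323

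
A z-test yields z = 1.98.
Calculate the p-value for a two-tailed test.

For z = 1.98:
p = 2×P(Z > |1.98|) = 2×(1 - Φ(1.98)) = 0.0477

Answer: p-value ≈ 0.0477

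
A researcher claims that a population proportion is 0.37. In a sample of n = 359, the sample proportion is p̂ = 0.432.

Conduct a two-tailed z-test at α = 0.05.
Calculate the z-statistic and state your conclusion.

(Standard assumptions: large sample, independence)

H₀: p = 0.37, H₁: p ≠ 0.37
Standard error: SE = √(p₀(1-p₀)/n) = √(0.37×0.63/359) = 0.025481
z-statistic: z = (p̂ - p₀)/SE = (0.432 - 0.37)/0.025481 = 2.4332
Critical value: z_0.025 = ±1.960
p-value = 0.0150
Decision: reject H₀ at α = 0.05

Answer: z = 2.4332, reject H₀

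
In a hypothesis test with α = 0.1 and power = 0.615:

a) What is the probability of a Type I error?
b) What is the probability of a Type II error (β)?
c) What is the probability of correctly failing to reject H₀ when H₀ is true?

a) Type I error probability = α = 0.1
b) Power = P(reject H₀ | H₁ true) = 1 - β = 0.615, so Type II error probability = β = 1 - Power = 0.385
c) P(fail to reject H₀ | H₀ true) = 1 - α = 0.9

Answer: a) 0.1, b) 0.385, c) 0.9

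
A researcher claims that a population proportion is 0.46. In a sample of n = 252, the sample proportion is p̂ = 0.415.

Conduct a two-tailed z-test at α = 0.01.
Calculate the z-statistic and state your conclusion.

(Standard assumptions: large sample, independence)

H₀: p = 0.46, H₁: p ≠ 0.46
Standard error: SE = √(p₀(1-p₀)/n) = √(0.46×0.54/252) = 0.031396
z-statistic: z = (p̂ - p₀)/SE = (0.415 - 0.46)/0.031396 = -1.4333
Critical value: z_0.005 = ±2.576
p-value = 0.1518
Decision: fail to reject H₀ at α = 0.01

Answer: z = -1.4333, fail to reject H₀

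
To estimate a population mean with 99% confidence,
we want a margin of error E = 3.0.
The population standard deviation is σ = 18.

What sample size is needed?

z_0.005 = 2.576
n = (z×σ/E)² = (2.576×18/3.0)²
n = 238.8879
Round up: n = 239

Answer: n = 239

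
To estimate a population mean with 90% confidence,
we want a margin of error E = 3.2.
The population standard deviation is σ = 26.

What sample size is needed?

Answer: n = 179

Derivation:
z_0.05 = 1.645
n = (z×σ/E)² = (1.645×26/3.2)²
n = 178.6399
Round up: n = 179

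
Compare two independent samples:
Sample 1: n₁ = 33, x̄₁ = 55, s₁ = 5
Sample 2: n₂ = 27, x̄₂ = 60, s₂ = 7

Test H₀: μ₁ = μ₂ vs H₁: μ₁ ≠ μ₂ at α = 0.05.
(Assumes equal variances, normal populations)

Pooled variance: s²_p = [32×5² + 26×7²]/(58) = 35.7586
s_p = 5.9798
SE = s_p×√(1/n₁ + 1/n₂) = 5.9798×√(1/33 + 1/27) = 1.5518
t = (x̄₁ - x̄₂)/SE = (55 - 60)/1.5518 = -3.2221
df = 58, t-critical = ±2.002
Decision: reject H₀

Answer: t = -3.2221, reject H₀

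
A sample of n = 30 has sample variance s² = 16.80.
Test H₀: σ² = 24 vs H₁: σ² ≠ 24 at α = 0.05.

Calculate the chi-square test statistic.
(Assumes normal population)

df = n - 1 = 29
χ² = (n-1)s²/σ₀² = 29×16.80/24 = 20.3000
Critical values: χ²_{0.975,29} = 16.047, χ²_{0.025,29} = 45.722
Rejection region: χ² < 16.047 or χ² > 45.722
Decision: fail to reject H₀

Answer: χ² = 20.3000, fail to reject H₀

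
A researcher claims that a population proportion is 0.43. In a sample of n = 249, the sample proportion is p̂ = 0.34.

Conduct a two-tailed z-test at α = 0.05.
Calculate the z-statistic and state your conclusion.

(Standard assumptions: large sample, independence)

H₀: p = 0.43, H₁: p ≠ 0.43
Standard error: SE = √(p₀(1-p₀)/n) = √(0.43×0.57/249) = 0.031374
z-statistic: z = (p̂ - p₀)/SE = (0.34 - 0.43)/0.031374 = -2.8686
Critical value: z_0.025 = ±1.960
p-value = 0.0041
Decision: reject H₀ at α = 0.05

Answer: z = -2.8686, reject H₀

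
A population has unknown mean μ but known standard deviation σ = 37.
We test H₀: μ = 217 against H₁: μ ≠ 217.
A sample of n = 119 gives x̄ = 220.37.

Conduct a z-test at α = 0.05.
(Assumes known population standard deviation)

Answer: z = 0.9936, fail to reject H₀

Derivation:
Standard error: SE = σ/√n = 37/√119 = 3.3918
z-statistic: z = (x̄ - μ₀)/SE = (220.37 - 217)/3.3918 = 0.9936
Critical value: ±1.960
p-value = 0.3204
Decision: fail to reject H₀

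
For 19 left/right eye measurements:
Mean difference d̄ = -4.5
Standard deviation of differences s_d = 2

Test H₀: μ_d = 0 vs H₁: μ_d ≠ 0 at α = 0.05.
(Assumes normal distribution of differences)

Answer: t = -9.8082, reject H₀

Derivation:
df = n - 1 = 18
SE = s_d/√n = 2/√19 = 0.4588
t = d̄/SE = -4.5/0.4588 = -9.8082
Critical value: t_{0.025,18} = ±2.101
p-value < 0.0001
Decision: reject H₀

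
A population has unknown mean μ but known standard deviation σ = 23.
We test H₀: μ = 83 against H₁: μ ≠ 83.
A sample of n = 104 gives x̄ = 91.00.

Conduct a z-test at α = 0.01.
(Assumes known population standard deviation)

Standard error: SE = σ/√n = 23/√104 = 2.2553
z-statistic: z = (x̄ - μ₀)/SE = (91.00 - 83)/2.2553 = 3.5472
Critical value: ±2.576
p-value = 0.0004
Decision: reject H₀

Answer: z = 3.5472, reject H₀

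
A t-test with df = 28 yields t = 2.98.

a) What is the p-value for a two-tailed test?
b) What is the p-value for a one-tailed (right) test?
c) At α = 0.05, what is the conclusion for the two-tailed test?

Answer: a) 0.0059, b) 0.0030, c) reject H₀

Derivation:
Using t-distribution with df = 28:
a) Two-tailed: p = 2×P(T > 2.98) = 0.0059
b) One-tailed: p = P(T > 2.98) = 0.0030
c) 0.0059 < 0.05, reject H₀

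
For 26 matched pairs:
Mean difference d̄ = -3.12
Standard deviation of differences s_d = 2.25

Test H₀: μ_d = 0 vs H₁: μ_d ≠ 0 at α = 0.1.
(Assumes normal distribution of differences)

Answer: t = -7.0700, reject H₀

Derivation:
df = n - 1 = 25
SE = s_d/√n = 2.25/√26 = 0.4413
t = d̄/SE = -3.12/0.4413 = -7.0700
Critical value: t_{0.05,25} = ±1.708
p-value < 0.0001
Decision: reject H₀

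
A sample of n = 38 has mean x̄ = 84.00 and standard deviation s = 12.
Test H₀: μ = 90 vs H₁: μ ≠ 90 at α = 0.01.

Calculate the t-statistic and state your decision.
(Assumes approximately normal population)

Answer: t = -3.0821, reject H₀

Derivation:
df = n - 1 = 37
SE = s/√n = 12/√38 = 1.9467
t = (x̄ - μ₀)/SE = (84.00 - 90)/1.9467 = -3.0821
Critical value: t_{0.005,37} = ±2.715
p-value ≈ 0.0039
Decision: reject H₀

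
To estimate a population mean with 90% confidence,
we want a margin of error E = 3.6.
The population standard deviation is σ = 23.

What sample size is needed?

Answer: n = 111

Derivation:
z_0.05 = 1.645
n = (z×σ/E)² = (1.645×23/3.6)²
n = 110.4543
Round up: n = 111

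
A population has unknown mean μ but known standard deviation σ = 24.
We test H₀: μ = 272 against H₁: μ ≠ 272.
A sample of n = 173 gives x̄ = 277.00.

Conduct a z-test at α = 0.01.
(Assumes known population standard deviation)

Standard error: SE = σ/√n = 24/√173 = 1.8247
z-statistic: z = (x̄ - μ₀)/SE = (277.00 - 272)/1.8247 = 2.7402
Critical value: ±2.576
p-value = 0.0061
Decision: reject H₀

Answer: z = 2.7402, reject H₀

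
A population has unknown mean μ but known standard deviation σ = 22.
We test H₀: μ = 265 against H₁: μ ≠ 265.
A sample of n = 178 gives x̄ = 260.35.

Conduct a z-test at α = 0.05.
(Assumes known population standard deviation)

Standard error: SE = σ/√n = 22/√178 = 1.6490
z-statistic: z = (x̄ - μ₀)/SE = (260.35 - 265)/1.6490 = -2.8199
Critical value: ±1.960
p-value = 0.0048
Decision: reject H₀

Answer: z = -2.8199, reject H₀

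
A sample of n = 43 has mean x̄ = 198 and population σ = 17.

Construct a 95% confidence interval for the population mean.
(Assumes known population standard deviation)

Answer: (192.9187, 203.0813)

Derivation:
Confidence level: 95%, α = 0.05
z_0.025 = 1.960
SE = σ/√n = 17/√43 = 2.5925
Margin of error = 1.960 × 2.5925 = 5.0813
CI: x̄ ± margin = 198 ± 5.0813
CI: (192.9187, 203.0813)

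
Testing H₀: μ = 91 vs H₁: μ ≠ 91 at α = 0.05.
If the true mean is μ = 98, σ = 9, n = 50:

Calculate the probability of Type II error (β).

Answer: β ≈ 0.0002

Derivation:
SE = σ/√n = 9/√50 = 1.2728
Critical values: μ₀ ± z_0.025×SE = 91 ± 1.960×1.2728
Acceptance region: (88.5053, 93.4947)
Under H₁ (μ = 98): z_high = (93.4947 - 98)/1.2728 = -3.5397, z_low = (88.5053 - 98)/1.2728 = -7.4597
β = P(not reject | H₁) = Φ(-3.5397) - Φ(-7.4597) ≈ 0.0002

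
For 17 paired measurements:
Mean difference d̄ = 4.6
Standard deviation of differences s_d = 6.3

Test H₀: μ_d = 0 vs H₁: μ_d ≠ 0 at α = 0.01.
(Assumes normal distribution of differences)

df = n - 1 = 16
SE = s_d/√n = 6.3/√17 = 1.5280
t = d̄/SE = 4.6/1.5280 = 3.0105
Critical value: t_{0.005,16} = ±2.921
p-value ≈ 0.0083
Decision: reject H₀

Answer: t = 3.0105, reject H₀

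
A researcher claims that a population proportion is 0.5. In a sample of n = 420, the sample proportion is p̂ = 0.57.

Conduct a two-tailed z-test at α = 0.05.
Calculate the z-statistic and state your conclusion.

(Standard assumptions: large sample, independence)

Answer: z = 2.8691, reject H₀

Derivation:
H₀: p = 0.5, H₁: p ≠ 0.5
Standard error: SE = √(p₀(1-p₀)/n) = √(0.5×0.5/420) = 0.024398
z-statistic: z = (p̂ - p₀)/SE = (0.57 - 0.5)/0.024398 = 2.8691
Critical value: z_0.025 = ±1.960
p-value = 0.0041
Decision: reject H₀ at α = 0.05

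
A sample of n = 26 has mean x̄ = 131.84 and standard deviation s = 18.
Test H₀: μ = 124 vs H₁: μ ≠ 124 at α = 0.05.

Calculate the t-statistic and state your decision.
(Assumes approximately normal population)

df = n - 1 = 25
SE = s/√n = 18/√26 = 3.5301
t = (x̄ - μ₀)/SE = (131.84 - 124)/3.5301 = 2.2209
Critical value: t_{0.025,25} = ±2.060
p-value ≈ 0.0356
Decision: reject H₀

Answer: t = 2.2209, reject H₀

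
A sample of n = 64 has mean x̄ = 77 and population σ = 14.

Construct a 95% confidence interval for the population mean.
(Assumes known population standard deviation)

Answer: (73.5700, 80.4300)

Derivation:
Confidence level: 95%, α = 0.05
z_0.025 = 1.960
SE = σ/√n = 14/√64 = 1.7500
Margin of error = 1.960 × 1.7500 = 3.4300
CI: x̄ ± margin = 77 ± 3.4300
CI: (73.5700, 80.4300)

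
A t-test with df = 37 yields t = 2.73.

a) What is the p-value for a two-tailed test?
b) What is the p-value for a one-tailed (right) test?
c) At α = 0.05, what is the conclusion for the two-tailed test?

Answer: a) 0.0096, b) 0.0048, c) reject H₀

Derivation:
Using t-distribution with df = 37:
a) Two-tailed: p = 2×P(T > 2.73) = 0.0096
b) One-tailed: p = P(T > 2.73) = 0.0048
c) 0.0096 < 0.05, reject H₀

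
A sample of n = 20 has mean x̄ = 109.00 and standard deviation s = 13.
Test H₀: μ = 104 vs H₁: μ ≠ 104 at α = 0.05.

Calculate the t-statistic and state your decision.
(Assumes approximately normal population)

Answer: t = 1.7200, fail to reject H₀

Derivation:
df = n - 1 = 19
SE = s/√n = 13/√20 = 2.9069
t = (x̄ - μ₀)/SE = (109.00 - 104)/2.9069 = 1.7200
Critical value: t_{0.025,19} = ±2.093
p-value ≈ 0.1017
Decision: fail to reject H₀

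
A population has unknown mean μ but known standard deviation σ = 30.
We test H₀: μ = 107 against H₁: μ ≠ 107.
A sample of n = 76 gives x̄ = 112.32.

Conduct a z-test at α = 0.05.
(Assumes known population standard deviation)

Standard error: SE = σ/√n = 30/√76 = 3.4412
z-statistic: z = (x̄ - μ₀)/SE = (112.32 - 107)/3.4412 = 1.5460
Critical value: ±1.960
p-value = 0.1221
Decision: fail to reject H₀

Answer: z = 1.5460, fail to reject H₀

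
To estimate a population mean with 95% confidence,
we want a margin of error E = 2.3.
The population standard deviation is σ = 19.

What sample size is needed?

z_0.025 = 1.960
n = (z×σ/E)² = (1.960×19/2.3)²
n = 262.1583
Round up: n = 263

Answer: n = 263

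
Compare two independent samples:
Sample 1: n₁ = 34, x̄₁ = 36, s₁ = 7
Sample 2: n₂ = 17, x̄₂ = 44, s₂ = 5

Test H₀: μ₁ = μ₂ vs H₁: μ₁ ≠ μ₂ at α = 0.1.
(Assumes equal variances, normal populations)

Pooled variance: s²_p = [33×7² + 16×5²]/(49) = 41.1633
s_p = 6.4159
SE = s_p×√(1/n₁ + 1/n₂) = 6.4159×√(1/34 + 1/17) = 1.9058
t = (x̄₁ - x̄₂)/SE = (36 - 44)/1.9058 = -4.1977
df = 49, t-critical = ±1.677
Decision: reject H₀

Answer: t = -4.1977, reject H₀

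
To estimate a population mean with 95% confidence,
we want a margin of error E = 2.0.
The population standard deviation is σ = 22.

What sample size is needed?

Answer: n = 465

Derivation:
z_0.025 = 1.960
n = (z×σ/E)² = (1.960×22/2.0)²
n = 464.8336
Round up: n = 465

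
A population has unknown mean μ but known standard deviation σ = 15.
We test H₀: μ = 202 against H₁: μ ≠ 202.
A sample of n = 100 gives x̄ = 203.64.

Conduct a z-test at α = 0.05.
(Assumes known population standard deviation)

Standard error: SE = σ/√n = 15/√100 = 1.5000
z-statistic: z = (x̄ - μ₀)/SE = (203.64 - 202)/1.5000 = 1.0933
Critical value: ±1.960
p-value = 0.2743
Decision: fail to reject H₀

Answer: z = 1.0933, fail to reject H₀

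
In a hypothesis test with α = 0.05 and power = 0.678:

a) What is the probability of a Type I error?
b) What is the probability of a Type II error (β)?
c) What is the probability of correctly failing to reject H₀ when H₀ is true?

Answer: a) 0.05, b) 0.322, c) 0.95

Derivation:
a) Type I error probability = α = 0.05
b) Power = P(reject H₀ | H₁ true) = 1 - β = 0.678, so Type II error probability = β = 1 - Power = 0.322
c) P(fail to reject H₀ | H₀ true) = 1 - α = 0.95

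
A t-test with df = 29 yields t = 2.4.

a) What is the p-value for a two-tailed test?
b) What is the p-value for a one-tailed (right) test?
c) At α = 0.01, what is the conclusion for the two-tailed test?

Answer: a) 0.0230, b) 0.0115, c) fail to reject H₀

Derivation:
Using t-distribution with df = 29:
a) Two-tailed: p = 2×P(T > 2.4) = 0.0230
b) One-tailed: p = P(T > 2.4) = 0.0115
c) 0.0230 ≥ 0.01, fail to reject H₀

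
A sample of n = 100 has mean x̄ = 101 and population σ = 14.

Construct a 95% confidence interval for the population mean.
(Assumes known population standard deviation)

Confidence level: 95%, α = 0.05
z_0.025 = 1.960
SE = σ/√n = 14/√100 = 1.4000
Margin of error = 1.960 × 1.4000 = 2.7440
CI: x̄ ± margin = 101 ± 2.7440
CI: (98.2560, 103.7440)

Answer: (98.2560, 103.7440)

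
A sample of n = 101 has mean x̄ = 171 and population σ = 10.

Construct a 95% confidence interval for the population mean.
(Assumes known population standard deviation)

Confidence level: 95%, α = 0.05
z_0.025 = 1.960
SE = σ/√n = 10/√101 = 0.9950
Margin of error = 1.960 × 0.9950 = 1.9502
CI: x̄ ± margin = 171 ± 1.9502
CI: (169.0498, 172.9502)

Answer: (169.0498, 172.9502)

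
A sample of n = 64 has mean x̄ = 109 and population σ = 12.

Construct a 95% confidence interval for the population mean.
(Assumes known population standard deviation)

Confidence level: 95%, α = 0.05
z_0.025 = 1.960
SE = σ/√n = 12/√64 = 1.5000
Margin of error = 1.960 × 1.5000 = 2.9400
CI: x̄ ± margin = 109 ± 2.9400
CI: (106.0600, 111.9400)

Answer: (106.0600, 111.9400)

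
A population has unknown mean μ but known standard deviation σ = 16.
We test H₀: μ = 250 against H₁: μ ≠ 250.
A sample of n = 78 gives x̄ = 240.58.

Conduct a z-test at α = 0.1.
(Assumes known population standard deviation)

Answer: z = -5.1998, reject H₀

Derivation:
Standard error: SE = σ/√n = 16/√78 = 1.8116
z-statistic: z = (x̄ - μ₀)/SE = (240.58 - 250)/1.8116 = -5.1998
Critical value: ±1.645
p-value < 0.0001
Decision: reject H₀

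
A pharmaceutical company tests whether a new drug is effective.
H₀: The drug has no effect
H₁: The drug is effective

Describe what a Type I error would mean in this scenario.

Answer: Concluding the drug is effective when it actually has no effect

Derivation:
Type I error (α): Rejecting H₀ when H₀ is true
Type II error (β): Failing to reject H₀ when H₁ is true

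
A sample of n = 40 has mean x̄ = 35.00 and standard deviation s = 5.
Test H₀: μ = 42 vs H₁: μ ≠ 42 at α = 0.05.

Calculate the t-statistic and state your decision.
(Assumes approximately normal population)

Answer: t = -8.8540, reject H₀

Derivation:
df = n - 1 = 39
SE = s/√n = 5/√40 = 0.7906
t = (x̄ - μ₀)/SE = (35.00 - 42)/0.7906 = -8.8540
Critical value: t_{0.025,39} = ±2.023
p-value < 0.0001
Decision: reject H₀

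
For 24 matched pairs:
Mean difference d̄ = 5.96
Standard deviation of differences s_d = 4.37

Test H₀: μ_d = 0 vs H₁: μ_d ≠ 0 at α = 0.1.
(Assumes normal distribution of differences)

df = n - 1 = 23
SE = s_d/√n = 4.37/√24 = 0.8920
t = d̄/SE = 5.96/0.8920 = 6.6816
Critical value: t_{0.05,23} = ±1.714
p-value < 0.0001
Decision: reject H₀

Answer: t = 6.6816, reject H₀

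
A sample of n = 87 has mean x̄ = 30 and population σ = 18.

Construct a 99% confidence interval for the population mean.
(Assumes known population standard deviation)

Answer: (25.0288, 34.9712)

Derivation:
Confidence level: 99%, α = 0.01
z_0.005 = 2.576
SE = σ/√n = 18/√87 = 1.9298
Margin of error = 2.576 × 1.9298 = 4.9712
CI: x̄ ± margin = 30 ± 4.9712
CI: (25.0288, 34.9712)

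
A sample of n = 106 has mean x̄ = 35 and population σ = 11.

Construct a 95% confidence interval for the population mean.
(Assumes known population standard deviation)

Confidence level: 95%, α = 0.05
z_0.025 = 1.960
SE = σ/√n = 11/√106 = 1.0684
Margin of error = 1.960 × 1.0684 = 2.0941
CI: x̄ ± margin = 35 ± 2.0941
CI: (32.9059, 37.0941)

Answer: (32.9059, 37.0941)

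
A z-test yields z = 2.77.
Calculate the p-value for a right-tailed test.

For z = 2.77:
p = P(Z > 2.77) = 1 - Φ(2.77) = 0.0028

Answer: p-value ≈ 0.0028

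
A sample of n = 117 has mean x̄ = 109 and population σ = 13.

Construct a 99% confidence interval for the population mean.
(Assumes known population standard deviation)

Confidence level: 99%, α = 0.01
z_0.005 = 2.576
SE = σ/√n = 13/√117 = 1.2019
Margin of error = 2.576 × 1.2019 = 3.0961
CI: x̄ ± margin = 109 ± 3.0961
CI: (105.9039, 112.0961)

Answer: (105.9039, 112.0961)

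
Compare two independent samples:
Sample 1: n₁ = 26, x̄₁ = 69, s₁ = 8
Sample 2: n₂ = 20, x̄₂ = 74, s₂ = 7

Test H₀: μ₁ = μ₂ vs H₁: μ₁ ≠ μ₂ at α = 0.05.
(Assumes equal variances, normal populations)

Pooled variance: s²_p = [25×8² + 19×7²]/(44) = 57.5227
s_p = 7.5844
SE = s_p×√(1/n₁ + 1/n₂) = 7.5844×√(1/26 + 1/20) = 2.2558
t = (x̄₁ - x̄₂)/SE = (69 - 74)/2.2558 = -2.2165
df = 44, t-critical = ±2.015
Decision: reject H₀

Answer: t = -2.2165, reject H₀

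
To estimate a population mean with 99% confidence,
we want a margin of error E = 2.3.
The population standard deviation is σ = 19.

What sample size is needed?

z_0.005 = 2.576
n = (z×σ/E)² = (2.576×19/2.3)²
n = 452.8384
Round up: n = 453

Answer: n = 453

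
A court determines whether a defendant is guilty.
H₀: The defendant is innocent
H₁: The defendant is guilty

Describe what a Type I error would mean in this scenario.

Type I error: rejecting H₀ when it is actually true (false positive).
Type II error: failing to reject H₀ when H₁ is actually true (false negative).

Answer: Convicting an innocent person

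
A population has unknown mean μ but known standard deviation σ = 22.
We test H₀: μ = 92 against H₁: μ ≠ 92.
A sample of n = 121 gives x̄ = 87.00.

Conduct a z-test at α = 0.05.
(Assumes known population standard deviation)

Standard error: SE = σ/√n = 22/√121 = 2.0000
z-statistic: z = (x̄ - μ₀)/SE = (87.00 - 92)/2.0000 = -2.5000
Critical value: ±1.960
p-value = 0.0124
Decision: reject H₀

Answer: z = -2.5000, reject H₀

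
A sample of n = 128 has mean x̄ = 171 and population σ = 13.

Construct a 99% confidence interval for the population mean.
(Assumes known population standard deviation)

Confidence level: 99%, α = 0.01
z_0.005 = 2.576
SE = σ/√n = 13/√128 = 1.1490
Margin of error = 2.576 × 1.1490 = 2.9598
CI: x̄ ± margin = 171 ± 2.9598
CI: (168.0402, 173.9598)

Answer: (168.0402, 173.9598)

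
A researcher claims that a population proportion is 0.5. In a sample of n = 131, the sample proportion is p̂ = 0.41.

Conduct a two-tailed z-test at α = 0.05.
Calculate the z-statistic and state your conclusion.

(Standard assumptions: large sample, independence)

H₀: p = 0.5, H₁: p ≠ 0.5
Standard error: SE = √(p₀(1-p₀)/n) = √(0.5×0.5/131) = 0.043685
z-statistic: z = (p̂ - p₀)/SE = (0.41 - 0.5)/0.043685 = -2.0602
Critical value: z_0.025 = ±1.960
p-value = 0.0394
Decision: reject H₀ at α = 0.05

Answer: z = -2.0602, reject H₀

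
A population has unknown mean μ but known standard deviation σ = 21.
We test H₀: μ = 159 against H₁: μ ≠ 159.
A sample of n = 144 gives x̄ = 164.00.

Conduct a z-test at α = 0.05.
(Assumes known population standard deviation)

Standard error: SE = σ/√n = 21/√144 = 1.7500
z-statistic: z = (x̄ - μ₀)/SE = (164.00 - 159)/1.7500 = 2.8571
Critical value: ±1.960
p-value = 0.0043
Decision: reject H₀

Answer: z = 2.8571, reject H₀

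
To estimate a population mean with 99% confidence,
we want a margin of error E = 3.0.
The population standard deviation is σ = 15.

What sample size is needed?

z_0.005 = 2.576
n = (z×σ/E)² = (2.576×15/3.0)²
n = 165.8944
Round up: n = 166

Answer: n = 166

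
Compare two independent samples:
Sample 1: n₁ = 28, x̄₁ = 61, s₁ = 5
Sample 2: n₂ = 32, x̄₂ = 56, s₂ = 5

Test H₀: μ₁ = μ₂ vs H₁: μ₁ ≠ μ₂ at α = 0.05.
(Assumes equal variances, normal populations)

Pooled variance: s²_p = [27×5² + 31×5²]/(58) = 25.0000
s_p = 5.0000
SE = s_p×√(1/n₁ + 1/n₂) = 5.0000×√(1/28 + 1/32) = 1.2939
t = (x̄₁ - x̄₂)/SE = (61 - 56)/1.2939 = 3.8643
df = 58, t-critical = ±2.002
Decision: reject H₀

Answer: t = 3.8643, reject H₀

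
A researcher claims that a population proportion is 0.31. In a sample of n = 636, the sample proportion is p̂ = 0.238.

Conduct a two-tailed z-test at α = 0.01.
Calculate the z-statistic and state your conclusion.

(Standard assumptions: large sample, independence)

H₀: p = 0.31, H₁: p ≠ 0.31
Standard error: SE = √(p₀(1-p₀)/n) = √(0.31×0.69/636) = 0.018339
z-statistic: z = (p̂ - p₀)/SE = (0.238 - 0.31)/0.018339 = -3.9261
Critical value: z_0.005 = ±2.576
p-value = 0.0001
Decision: reject H₀ at α = 0.01

Answer: z = -3.9261, reject H₀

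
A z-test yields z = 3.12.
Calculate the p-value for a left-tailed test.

Answer: p-value ≈ 0.9991

Derivation:
For z = 3.12:
p = P(Z < 3.12) = Φ(3.12) = 0.9991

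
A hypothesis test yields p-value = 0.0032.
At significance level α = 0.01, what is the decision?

Answer: reject H₀

Derivation:
Compare p-value to α:
0.0032 < 0.01
Decision: reject H₀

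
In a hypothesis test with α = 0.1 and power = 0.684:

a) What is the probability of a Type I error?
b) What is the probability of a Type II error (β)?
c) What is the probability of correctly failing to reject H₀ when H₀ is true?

a) Type I error probability = α = 0.1
b) Power = P(reject H₀ | H₁ true) = 1 - β = 0.684, so Type II error probability = β = 1 - Power = 0.316
c) P(fail to reject H₀ | H₀ true) = 1 - α = 0.9

Answer: a) 0.1, b) 0.316, c) 0.9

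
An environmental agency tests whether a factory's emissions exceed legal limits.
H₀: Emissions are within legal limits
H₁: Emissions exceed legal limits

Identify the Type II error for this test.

Answer: Failing to cite a factory whose emissions actually exceed the limit

Derivation:
Type I error (α): Rejecting H₀ when H₀ is true
Type II error (β): Failing to reject H₀ when H₁ is true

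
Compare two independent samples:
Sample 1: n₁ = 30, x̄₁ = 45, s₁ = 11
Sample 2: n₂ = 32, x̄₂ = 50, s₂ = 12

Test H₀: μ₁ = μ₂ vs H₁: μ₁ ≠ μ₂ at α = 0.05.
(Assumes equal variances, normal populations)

Pooled variance: s²_p = [29×11² + 31×12²]/(60) = 132.8833
s_p = 11.5275
SE = s_p×√(1/n₁ + 1/n₂) = 11.5275×√(1/30 + 1/32) = 2.9295
t = (x̄₁ - x̄₂)/SE = (45 - 50)/2.9295 = -1.7068
df = 60, t-critical = ±2.000
Decision: fail to reject H₀

Answer: t = -1.7068, fail to reject H₀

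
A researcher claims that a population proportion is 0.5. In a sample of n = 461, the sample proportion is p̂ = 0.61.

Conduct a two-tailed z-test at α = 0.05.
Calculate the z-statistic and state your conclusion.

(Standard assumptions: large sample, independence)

H₀: p = 0.5, H₁: p ≠ 0.5
Standard error: SE = √(p₀(1-p₀)/n) = √(0.5×0.5/461) = 0.023287
z-statistic: z = (p̂ - p₀)/SE = (0.61 - 0.5)/0.023287 = 4.7237
Critical value: z_0.025 = ±1.960
p-value < 0.0001
Decision: reject H₀ at α = 0.05

Answer: z = 4.7237, reject H₀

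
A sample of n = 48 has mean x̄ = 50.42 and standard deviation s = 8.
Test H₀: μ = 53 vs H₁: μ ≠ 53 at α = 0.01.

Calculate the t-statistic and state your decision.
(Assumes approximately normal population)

df = n - 1 = 47
SE = s/√n = 8/√48 = 1.1547
t = (x̄ - μ₀)/SE = (50.42 - 53)/1.1547 = -2.2343
Critical value: t_{0.005,47} = ±2.685
p-value ≈ 0.0303
Decision: fail to reject H₀

Answer: t = -2.2343, fail to reject H₀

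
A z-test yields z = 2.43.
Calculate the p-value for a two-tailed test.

For z = 2.43:
p = 2×P(Z > |2.43|) = 2×(1 - Φ(2.43)) = 0.0151

Answer: p-value ≈ 0.0151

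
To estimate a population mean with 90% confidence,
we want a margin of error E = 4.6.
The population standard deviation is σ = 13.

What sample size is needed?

z_0.05 = 1.645
n = (z×σ/E)² = (1.645×13/4.6)²
n = 21.6124
Round up: n = 22

Answer: n = 22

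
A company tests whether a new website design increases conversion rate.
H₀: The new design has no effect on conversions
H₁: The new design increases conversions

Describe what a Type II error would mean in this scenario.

Type I error: rejecting H₀ when it is actually true (false positive).
Type II error: failing to reject H₀ when H₁ is actually true (false negative).

Answer: Keeping the old design when the new one would have increased conversions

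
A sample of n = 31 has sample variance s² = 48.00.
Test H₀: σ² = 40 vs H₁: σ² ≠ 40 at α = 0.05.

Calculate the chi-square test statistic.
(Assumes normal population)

df = n - 1 = 30
χ² = (n-1)s²/σ₀² = 30×48.00/40 = 36.0000
Critical values: χ²_{0.975,30} = 16.791, χ²_{0.025,30} = 46.979
Rejection region: χ² < 16.791 or χ² > 46.979
Decision: fail to reject H₀

Answer: χ² = 36.0000, fail to reject H₀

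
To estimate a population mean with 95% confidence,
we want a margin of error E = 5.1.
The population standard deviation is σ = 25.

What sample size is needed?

Answer: n = 93

Derivation:
z_0.025 = 1.960
n = (z×σ/E)² = (1.960×25/5.1)²
n = 92.3106
Round up: n = 93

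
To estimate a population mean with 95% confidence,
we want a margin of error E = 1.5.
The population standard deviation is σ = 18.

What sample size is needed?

Answer: n = 554

Derivation:
z_0.025 = 1.960
n = (z×σ/E)² = (1.960×18/1.5)²
n = 553.1904
Round up: n = 554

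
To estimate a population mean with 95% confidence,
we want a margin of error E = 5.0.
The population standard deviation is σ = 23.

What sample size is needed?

z_0.025 = 1.960
n = (z×σ/E)² = (1.960×23/5.0)²
n = 81.2883
Round up: n = 82

Answer: n = 82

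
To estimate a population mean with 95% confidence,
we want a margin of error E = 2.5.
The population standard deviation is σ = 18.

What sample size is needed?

z_0.025 = 1.960
n = (z×σ/E)² = (1.960×18/2.5)²
n = 199.1485
Round up: n = 200

Answer: n = 200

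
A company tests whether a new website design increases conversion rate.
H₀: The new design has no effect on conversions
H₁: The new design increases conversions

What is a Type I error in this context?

Answer: Switching to a new design that doesn't actually help

Derivation:
A Type I error (probability α) occurs when we reject a true H₀.
A Type II error (probability β) occurs when we fail to reject a false H₀.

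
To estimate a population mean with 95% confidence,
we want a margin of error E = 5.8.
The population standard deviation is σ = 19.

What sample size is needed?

z_0.025 = 1.960
n = (z×σ/E)² = (1.960×19/5.8)²
n = 41.2253
Round up: n = 42

Answer: n = 42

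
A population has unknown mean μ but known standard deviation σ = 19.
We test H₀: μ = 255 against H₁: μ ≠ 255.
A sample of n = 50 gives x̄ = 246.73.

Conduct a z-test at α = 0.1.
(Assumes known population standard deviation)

Standard error: SE = σ/√n = 19/√50 = 2.6870
z-statistic: z = (x̄ - μ₀)/SE = (246.73 - 255)/2.6870 = -3.0778
Critical value: ±1.645
p-value = 0.0021
Decision: reject H₀

Answer: z = -3.0778, reject H₀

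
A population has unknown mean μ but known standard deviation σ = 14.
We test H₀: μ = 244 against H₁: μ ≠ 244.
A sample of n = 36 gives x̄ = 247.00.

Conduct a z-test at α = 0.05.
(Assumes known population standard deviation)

Standard error: SE = σ/√n = 14/√36 = 2.3333
z-statistic: z = (x̄ - μ₀)/SE = (247.00 - 244)/2.3333 = 1.2857
Critical value: ±1.960
p-value = 0.1985
Decision: fail to reject H₀

Answer: z = 1.2857, fail to reject H₀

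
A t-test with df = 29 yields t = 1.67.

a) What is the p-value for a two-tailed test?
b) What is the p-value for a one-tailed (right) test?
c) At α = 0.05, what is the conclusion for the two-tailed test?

Using t-distribution with df = 29:
a) Two-tailed: p = 2×P(T > 1.67) = 0.1057
b) One-tailed: p = P(T > 1.67) = 0.0528
c) 0.1057 ≥ 0.05, fail to reject H₀

Answer: a) 0.1057, b) 0.0528, c) fail to reject H₀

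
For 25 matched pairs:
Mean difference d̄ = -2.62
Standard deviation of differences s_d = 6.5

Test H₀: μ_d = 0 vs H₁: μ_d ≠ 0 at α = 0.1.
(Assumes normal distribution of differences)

Answer: t = -2.0154, reject H₀

Derivation:
df = n - 1 = 24
SE = s_d/√n = 6.5/√25 = 1.3000
t = d̄/SE = -2.62/1.3000 = -2.0154
Critical value: t_{0.05,24} = ±1.711
p-value ≈ 0.0552
Decision: reject H₀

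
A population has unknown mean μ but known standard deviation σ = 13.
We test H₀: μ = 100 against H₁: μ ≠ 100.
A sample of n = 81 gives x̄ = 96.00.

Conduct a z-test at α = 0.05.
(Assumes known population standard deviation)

Standard error: SE = σ/√n = 13/√81 = 1.4444
z-statistic: z = (x̄ - μ₀)/SE = (96.00 - 100)/1.4444 = -2.7693
Critical value: ±1.960
p-value = 0.0056
Decision: reject H₀

Answer: z = -2.7693, reject H₀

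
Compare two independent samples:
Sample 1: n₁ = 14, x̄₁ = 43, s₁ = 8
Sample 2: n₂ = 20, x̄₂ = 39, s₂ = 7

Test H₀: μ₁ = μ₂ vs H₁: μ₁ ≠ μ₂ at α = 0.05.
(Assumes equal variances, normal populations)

Pooled variance: s²_p = [13×8² + 19×7²]/(32) = 55.0938
s_p = 7.4225
SE = s_p×√(1/n₁ + 1/n₂) = 7.4225×√(1/14 + 1/20) = 2.5865
t = (x̄₁ - x̄₂)/SE = (43 - 39)/2.5865 = 1.5465
df = 32, t-critical = ±2.037
Decision: fail to reject H₀

Answer: t = 1.5465, fail to reject H₀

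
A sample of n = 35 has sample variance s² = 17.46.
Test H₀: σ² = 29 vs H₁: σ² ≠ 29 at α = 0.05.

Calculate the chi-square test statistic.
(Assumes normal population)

df = n - 1 = 34
χ² = (n-1)s²/σ₀² = 34×17.46/29 = 20.4703
Critical values: χ²_{0.975,34} = 19.806, χ²_{0.025,34} = 51.966
Rejection region: χ² < 19.806 or χ² > 51.966
Decision: fail to reject H₀

Answer: χ² = 20.4703, fail to reject H₀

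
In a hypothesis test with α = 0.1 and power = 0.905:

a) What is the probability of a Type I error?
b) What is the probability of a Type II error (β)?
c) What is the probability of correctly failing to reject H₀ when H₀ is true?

Answer: a) 0.1, b) 0.095, c) 0.9

Derivation:
a) Type I error probability = α = 0.1
b) Power = P(reject H₀ | H₁ true) = 1 - β = 0.905, so Type II error probability = β = 1 - Power = 0.095
c) P(fail to reject H₀ | H₀ true) = 1 - α = 0.9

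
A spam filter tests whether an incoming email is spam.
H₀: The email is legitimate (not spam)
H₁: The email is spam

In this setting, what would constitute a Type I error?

Answer: Marking a legitimate email as spam

Derivation:
Type I error: rejecting H₀ when it is actually true (false positive).
Type II error: failing to reject H₀ when H₁ is actually true (false negative).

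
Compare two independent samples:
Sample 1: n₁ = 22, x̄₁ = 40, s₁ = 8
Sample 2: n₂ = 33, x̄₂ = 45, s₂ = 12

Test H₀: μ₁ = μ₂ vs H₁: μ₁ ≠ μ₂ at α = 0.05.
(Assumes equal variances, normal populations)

Answer: t = -1.7142, fail to reject H₀

Derivation:
Pooled variance: s²_p = [21×8² + 32×12²]/(53) = 112.3019
s_p = 10.5973
SE = s_p×√(1/n₁ + 1/n₂) = 10.5973×√(1/22 + 1/33) = 2.9168
t = (x̄₁ - x̄₂)/SE = (40 - 45)/2.9168 = -1.7142
df = 53, t-critical = ±2.006
Decision: fail to reject H₀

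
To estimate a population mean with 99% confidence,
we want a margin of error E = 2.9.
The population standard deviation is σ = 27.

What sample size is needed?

Answer: n = 576

Derivation:
z_0.005 = 2.576
n = (z×σ/E)² = (2.576×27/2.9)²
n = 575.2058
Round up: n = 576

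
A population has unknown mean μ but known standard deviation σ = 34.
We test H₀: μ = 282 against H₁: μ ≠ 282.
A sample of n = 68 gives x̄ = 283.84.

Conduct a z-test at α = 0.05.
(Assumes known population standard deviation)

Standard error: SE = σ/√n = 34/√68 = 4.1231
z-statistic: z = (x̄ - μ₀)/SE = (283.84 - 282)/4.1231 = 0.4463
Critical value: ±1.960
p-value = 0.6554
Decision: fail to reject H₀

Answer: z = 0.4463, fail to reject H₀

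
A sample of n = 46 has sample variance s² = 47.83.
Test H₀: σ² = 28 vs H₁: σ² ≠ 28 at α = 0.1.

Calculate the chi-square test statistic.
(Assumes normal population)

Answer: χ² = 76.8696, reject H₀

Derivation:
df = n - 1 = 45
χ² = (n-1)s²/σ₀² = 45×47.83/28 = 76.8696
Critical values: χ²_{0.95,45} = 30.612, χ²_{0.05,45} = 61.656
Rejection region: χ² < 30.612 or χ² > 61.656
Decision: reject H₀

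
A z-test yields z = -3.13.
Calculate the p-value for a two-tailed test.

Answer: p-value ≈ 0.0017

Derivation:
For z = -3.13:
p = 2×P(Z > |-3.13|) = 2×(1 - Φ(3.13)) = 0.0017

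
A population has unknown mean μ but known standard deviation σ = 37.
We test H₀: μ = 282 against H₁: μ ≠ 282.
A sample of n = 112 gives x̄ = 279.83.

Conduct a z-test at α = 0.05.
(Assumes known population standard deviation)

Standard error: SE = σ/√n = 37/√112 = 3.4962
z-statistic: z = (x̄ - μ₀)/SE = (279.83 - 282)/3.4962 = -0.6207
Critical value: ±1.960
p-value = 0.5348
Decision: fail to reject H₀

Answer: z = -0.6207, fail to reject H₀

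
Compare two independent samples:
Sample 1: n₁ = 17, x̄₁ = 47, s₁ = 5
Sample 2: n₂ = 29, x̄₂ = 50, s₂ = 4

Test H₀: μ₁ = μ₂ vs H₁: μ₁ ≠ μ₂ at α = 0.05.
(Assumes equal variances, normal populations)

Answer: t = -2.2371, reject H₀

Derivation:
Pooled variance: s²_p = [16×5² + 28×4²]/(44) = 19.2727
s_p = 4.3901
SE = s_p×√(1/n₁ + 1/n₂) = 4.3901×√(1/17 + 1/29) = 1.3410
t = (x̄₁ - x̄₂)/SE = (47 - 50)/1.3410 = -2.2371
df = 44, t-critical = ±2.015
Decision: reject H₀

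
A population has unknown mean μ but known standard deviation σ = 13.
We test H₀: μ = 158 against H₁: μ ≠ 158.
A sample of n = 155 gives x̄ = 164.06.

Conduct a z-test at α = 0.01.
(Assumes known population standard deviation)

Standard error: SE = σ/√n = 13/√155 = 1.0442
z-statistic: z = (x̄ - μ₀)/SE = (164.06 - 158)/1.0442 = 5.8035
Critical value: ±2.576
p-value < 0.0001
Decision: reject H₀

Answer: z = 5.8035, reject H₀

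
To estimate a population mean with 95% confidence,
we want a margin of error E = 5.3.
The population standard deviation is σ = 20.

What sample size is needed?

Answer: n = 55

Derivation:
z_0.025 = 1.960
n = (z×σ/E)² = (1.960×20/5.3)²
n = 54.7042
Round up: n = 55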